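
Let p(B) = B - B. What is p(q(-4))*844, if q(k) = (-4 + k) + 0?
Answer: 0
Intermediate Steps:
q(k) = -4 + k
p(B) = 0
p(q(-4))*844 = 0*844 = 0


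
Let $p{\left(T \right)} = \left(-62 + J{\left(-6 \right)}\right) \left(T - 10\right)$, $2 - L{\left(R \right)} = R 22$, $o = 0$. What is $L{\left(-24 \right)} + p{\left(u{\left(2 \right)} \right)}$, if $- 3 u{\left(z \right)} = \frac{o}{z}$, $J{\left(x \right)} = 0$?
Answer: $1150$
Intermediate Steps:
$L{\left(R \right)} = 2 - 22 R$ ($L{\left(R \right)} = 2 - R 22 = 2 - 22 R$)
$u{\left(z \right)} = 0$ ($u{\left(z \right)} = - \frac{0 \frac{1}{z}}{3} = \left(- \frac{1}{3}\right) 0 = 0$)
$p{\left(T \right)} = 620 - 62 T$ ($p{\left(T \right)} = \left(-62 + 0\right) \left(T - 10\right) = - 62 \left(-10 + T\right) = 620 - 62 T$)
$L{\left(-24 \right)} + p{\left(u{\left(2 \right)} \right)} = \left(2 - -528\right) + \left(620 - 0\right) = \left(2 + 528\right) + \left(620 + 0\right) = 530 + 620 = 1150$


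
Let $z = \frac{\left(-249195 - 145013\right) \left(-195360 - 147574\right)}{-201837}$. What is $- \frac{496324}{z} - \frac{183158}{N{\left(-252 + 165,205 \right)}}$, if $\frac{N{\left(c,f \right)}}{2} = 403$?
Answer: $- \frac{3084987251036681}{13620123121904} \approx -226.5$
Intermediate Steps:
$z = - \frac{135187326272}{201837}$ ($z = \left(-394208\right) \left(-342934\right) \left(- \frac{1}{201837}\right) = 135187326272 \left(- \frac{1}{201837}\right) = - \frac{135187326272}{201837} \approx -6.6979 \cdot 10^{5}$)
$N{\left(c,f \right)} = 806$ ($N{\left(c,f \right)} = 2 \cdot 403 = 806$)
$- \frac{496324}{z} - \frac{183158}{N{\left(-252 + 165,205 \right)}} = - \frac{496324}{- \frac{135187326272}{201837}} - \frac{183158}{806} = \left(-496324\right) \left(- \frac{201837}{135187326272}\right) - \frac{91579}{403} = \frac{25044136797}{33796831568} - \frac{91579}{403} = - \frac{3084987251036681}{13620123121904}$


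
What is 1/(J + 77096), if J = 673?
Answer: 1/77769 ≈ 1.2859e-5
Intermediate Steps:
1/(J + 77096) = 1/(673 + 77096) = 1/77769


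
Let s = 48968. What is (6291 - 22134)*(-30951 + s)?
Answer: -285443331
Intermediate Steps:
(6291 - 22134)*(-30951 + s) = (6291 - 22134)*(-30951 + 48968) = -15843*18017 = -285443331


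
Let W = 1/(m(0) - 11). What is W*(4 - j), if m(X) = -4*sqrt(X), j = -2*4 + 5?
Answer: -7/11 ≈ -0.63636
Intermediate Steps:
j = -3 (j = -8 + 5 = -3)
W = -1/11 (W = 1/(-4*sqrt(0) - 11) = 1/(-4*0 - 11) = 1/(0 - 11) = 1/(-11) = -1/11 ≈ -0.090909)
W*(4 - j) = -(4 - 1*(-3))/11 = -(4 + 3)/11 = -1/11*7 = -7/11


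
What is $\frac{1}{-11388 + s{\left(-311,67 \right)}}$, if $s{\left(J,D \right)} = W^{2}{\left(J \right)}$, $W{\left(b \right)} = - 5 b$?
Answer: $\frac{1}{2406637} \approx 4.1552 \cdot 10^{-7}$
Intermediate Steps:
$s{\left(J,D \right)} = 25 J^{2}$ ($s{\left(J,D \right)} = \left(- 5 J\right)^{2} = 25 J^{2}$)
$\frac{1}{-11388 + s{\left(-311,67 \right)}} = \frac{1}{-11388 + 25 \left(-311\right)^{2}} = \frac{1}{-11388 + 25 \cdot 96721} = \frac{1}{-11388 + 2418025} = \frac{1}{2406637}$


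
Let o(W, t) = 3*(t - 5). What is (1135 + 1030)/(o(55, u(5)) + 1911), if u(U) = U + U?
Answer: 2165/1926 ≈ 1.1241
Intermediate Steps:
u(U) = 2*U
o(W, t) = -15 + 3*t (o(W, t) = 3*(-5 + t) = -15 + 3*t)
(1135 + 1030)/(o(55, u(5)) + 1911) = (1135 + 1030)/((-15 + 3*(2*5)) + 1911) = 2165/((-15 + 3*10) + 1911) = 2165/((-15 + 30) + 1911) = 2165/(15 + 1911) = 2165/1926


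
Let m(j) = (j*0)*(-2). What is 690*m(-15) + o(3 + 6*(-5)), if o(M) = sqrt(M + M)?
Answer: 3*I*sqrt(6) ≈ 7.3485*I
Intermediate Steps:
m(j) = 0 (m(j) = 0*(-2) = 0)
o(M) = sqrt(2)*sqrt(M) (o(M) = sqrt(2*M) = sqrt(2)*sqrt(M))
690*m(-15) + o(3 + 6*(-5)) = 690*0 + sqrt(2)*sqrt(3 + 6*(-5)) = 0 + sqrt(2)*sqrt(3 - 30) = 0 + sqrt(2)*sqrt(-27) = 0 + sqrt(2)*(3*I*sqrt(3)) = 0 + 3*I*sqrt(6) = 3*I*sqrt(6)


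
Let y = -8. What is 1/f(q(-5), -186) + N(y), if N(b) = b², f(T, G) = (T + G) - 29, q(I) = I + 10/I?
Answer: 14207/222 ≈ 63.995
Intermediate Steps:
f(T, G) = -29 + G + T (f(T, G) = (G + T) - 29 = -29 + G + T)
1/f(q(-5), -186) + N(y) = 1/(-29 - 186 + (-5 + 10/(-5))) + (-8)² = 1/(-29 - 186 + (-5 + 10*(-⅕))) + 64 = 1/(-29 - 186 + (-5 - 2)) + 64 = 1/(-29 - 186 - 7) + 64 = 1/(-222) + 64 = -1/222 + 64 = 14207/222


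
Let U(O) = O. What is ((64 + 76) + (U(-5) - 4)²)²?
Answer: 48841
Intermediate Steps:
((64 + 76) + (U(-5) - 4)²)² = ((64 + 76) + (-5 - 4)²)² = (140 + (-9)²)² = (140 + 81)² = 221² = 48841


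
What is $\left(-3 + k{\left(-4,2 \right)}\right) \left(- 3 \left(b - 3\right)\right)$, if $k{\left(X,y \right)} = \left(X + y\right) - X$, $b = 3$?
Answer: $0$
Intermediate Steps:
$k{\left(X,y \right)} = y$
$\left(-3 + k{\left(-4,2 \right)}\right) \left(- 3 \left(b - 3\right)\right) = \left(-3 + 2\right) \left(- 3 \left(3 - 3\right)\right) = - \left(-3\right) 0 = \left(-1\right) 0 = 0$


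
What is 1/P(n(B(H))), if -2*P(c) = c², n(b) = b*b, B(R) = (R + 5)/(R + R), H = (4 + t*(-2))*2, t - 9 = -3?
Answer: -2097152/14641 ≈ -143.24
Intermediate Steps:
t = 6 (t = 9 - 3 = 6)
H = -16 (H = (4 + 6*(-2))*2 = (4 - 12)*2 = -8*2 = -16)
B(R) = (5 + R)/(2*R) (B(R) = (5 + R)/((2*R)) = (5 + R)*(1/(2*R)) = (5 + R)/(2*R))
n(b) = b²
P(c) = -c²/2
1/P(n(B(H))) = 1/(-(5 - 16)⁴/1048576/2) = 1/(-(((½)*(-1/16)*(-11))²)²/2) = 1/(-((11/32)²)²/2) = 1/(-(121/1024)²/2) = 1/(-½*14641/1048576) = 1/(-14641/2097152) = -2097152/14641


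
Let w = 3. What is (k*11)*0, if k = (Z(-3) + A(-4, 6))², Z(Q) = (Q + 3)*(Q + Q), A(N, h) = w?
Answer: 0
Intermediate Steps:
A(N, h) = 3
Z(Q) = 2*Q*(3 + Q) (Z(Q) = (3 + Q)*(2*Q) = 2*Q*(3 + Q))
k = 9 (k = (2*(-3)*(3 - 3) + 3)² = (2*(-3)*0 + 3)² = (0 + 3)² = 3² = 9)
(k*11)*0 = (9*11)*0 = 99*0 = 0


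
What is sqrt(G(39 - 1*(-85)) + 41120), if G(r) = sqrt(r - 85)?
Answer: sqrt(41120 + sqrt(39)) ≈ 202.80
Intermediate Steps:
G(r) = sqrt(-85 + r)
sqrt(G(39 - 1*(-85)) + 41120) = sqrt(sqrt(-85 + (39 - 1*(-85))) + 41120) = sqrt(sqrt(-85 + (39 + 85)) + 41120) = sqrt(sqrt(-85 + 124) + 41120) = sqrt(sqrt(39) + 41120) = sqrt(41120 + sqrt(39))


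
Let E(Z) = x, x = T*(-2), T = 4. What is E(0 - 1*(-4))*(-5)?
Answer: 40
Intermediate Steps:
x = -8 (x = 4*(-2) = -8)
E(Z) = -8
E(0 - 1*(-4))*(-5) = -8*(-5) = 40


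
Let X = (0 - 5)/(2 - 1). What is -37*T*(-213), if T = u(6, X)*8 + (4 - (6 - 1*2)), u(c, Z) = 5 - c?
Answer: -63048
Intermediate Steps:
X = -5 (X = -5/1 = -5*1 = -5)
T = -8 (T = (5 - 1*6)*8 + (4 - (6 - 1*2)) = (5 - 6)*8 + (4 - (6 - 2)) = -1*8 + (4 - 1*4) = -8 + (4 - 4) = -8 + 0 = -8)
-37*T*(-213) = -37*(-8)*(-213) = 296*(-213) = -63048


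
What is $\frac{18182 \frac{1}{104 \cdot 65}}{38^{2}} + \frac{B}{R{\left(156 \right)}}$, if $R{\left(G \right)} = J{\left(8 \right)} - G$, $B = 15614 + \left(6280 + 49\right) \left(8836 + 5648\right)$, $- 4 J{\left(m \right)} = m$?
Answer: $- \frac{223744039827811}{385576880} \approx -5.8028 \cdot 10^{5}$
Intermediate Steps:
$J{\left(m \right)} = - \frac{m}{4}$
$B = 91684850$ ($B = 15614 + 6329 \cdot 14484 = 15614 + 91669236 = 91684850$)
$R{\left(G \right)} = -2 - G$ ($R{\left(G \right)} = \left(- \frac{1}{4}\right) 8 - G = -2 - G$)
$\frac{18182 \frac{1}{104 \cdot 65}}{38^{2}} + \frac{B}{R{\left(156 \right)}} = \frac{18182 \frac{1}{104 \cdot 65}}{38^{2}} + \frac{91684850}{-2 - 156} = \frac{18182 \cdot \frac{1}{6760}}{1444} + \frac{91684850}{-2 - 156} = 18182 \cdot \frac{1}{6760} \cdot \frac{1}{1444} + \frac{91684850}{-158} = \frac{9091}{3380} \cdot \frac{1}{1444} + 91684850 \left(- \frac{1}{158}\right) = \frac{9091}{4880720} - \frac{45842425}{79} = - \frac{223744039827811}{385576880}$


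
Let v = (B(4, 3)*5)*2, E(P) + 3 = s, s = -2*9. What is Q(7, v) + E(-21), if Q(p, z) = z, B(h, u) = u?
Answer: 9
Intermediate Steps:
s = -18
E(P) = -21 (E(P) = -3 - 18 = -21)
v = 30 (v = (3*5)*2 = 15*2 = 30)
Q(7, v) + E(-21) = 30 - 21 = 9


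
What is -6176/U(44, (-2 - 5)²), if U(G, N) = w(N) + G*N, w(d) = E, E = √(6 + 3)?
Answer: -6176/2159 ≈ -2.8606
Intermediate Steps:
E = 3 (E = √9 = 3)
w(d) = 3
U(G, N) = 3 + G*N
-6176/U(44, (-2 - 5)²) = -6176/(3 + 44*(-2 - 5)²) = -6176/(3 + 44*(-7)²) = -6176/(3 + 44*49) = -6176/(3 + 2156) = -6176/2159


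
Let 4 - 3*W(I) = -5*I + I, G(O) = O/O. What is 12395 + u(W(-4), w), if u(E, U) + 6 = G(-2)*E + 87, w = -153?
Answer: 12472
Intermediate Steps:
G(O) = 1
W(I) = 4/3 + 4*I/3 (W(I) = 4/3 - (-5*I + I)/3 = 4/3 - (-4)*I/3 = 4/3 + 4*I/3)
u(E, U) = 81 + E (u(E, U) = -6 + (1*E + 87) = -6 + (E + 87) = -6 + (87 + E) = 81 + E)
12395 + u(W(-4), w) = 12395 + (81 + (4/3 + (4/3)*(-4))) = 12395 + (81 + (4/3 - 16/3)) = 12395 + (81 - 4) = 12395 + 77 = 12472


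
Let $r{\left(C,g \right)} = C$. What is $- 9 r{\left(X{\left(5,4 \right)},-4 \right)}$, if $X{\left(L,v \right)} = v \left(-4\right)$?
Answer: $144$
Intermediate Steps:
$X{\left(L,v \right)} = - 4 v$
$- 9 r{\left(X{\left(5,4 \right)},-4 \right)} = - 9 \left(\left(-4\right) 4\right) = \left(-9\right) \left(-16\right) = 144$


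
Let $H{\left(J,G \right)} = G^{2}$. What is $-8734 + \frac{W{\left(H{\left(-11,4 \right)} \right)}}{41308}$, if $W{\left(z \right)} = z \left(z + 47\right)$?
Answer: $- \frac{90195766}{10327} \approx -8734.0$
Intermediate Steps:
$W{\left(z \right)} = z \left(47 + z\right)$
$-8734 + \frac{W{\left(H{\left(-11,4 \right)} \right)}}{41308} = -8734 + \frac{4^{2} \left(47 + 4^{2}\right)}{41308} = -8734 + 16 \left(47 + 16\right) \frac{1}{41308} = -8734 + 16 \cdot 63 \cdot \frac{1}{41308} = -8734 + 1008 \cdot \frac{1}{41308} = -8734 + \frac{252}{10327} = - \frac{90195766}{10327}$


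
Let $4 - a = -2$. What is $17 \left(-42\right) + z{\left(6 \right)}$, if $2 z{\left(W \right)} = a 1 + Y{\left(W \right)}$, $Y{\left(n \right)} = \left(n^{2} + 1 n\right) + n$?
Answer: $-687$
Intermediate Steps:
$a = 6$ ($a = 4 - -2 = 4 + 2 = 6$)
$Y{\left(n \right)} = n^{2} + 2 n$ ($Y{\left(n \right)} = \left(n^{2} + n\right) + n = \left(n + n^{2}\right) + n = n^{2} + 2 n$)
$z{\left(W \right)} = 3 + \frac{W \left(2 + W\right)}{2}$ ($z{\left(W \right)} = \frac{6 \cdot 1 + W \left(2 + W\right)}{2} = \frac{6 + W \left(2 + W\right)}{2} = 3 + \frac{W \left(2 + W\right)}{2}$)
$17 \left(-42\right) + z{\left(6 \right)} = 17 \left(-42\right) + \left(3 + \frac{1}{2} \cdot 6 \left(2 + 6\right)\right) = -714 + \left(3 + \frac{1}{2} \cdot 6 \cdot 8\right) = -714 + \left(3 + 24\right) = -714 + 27 = -687$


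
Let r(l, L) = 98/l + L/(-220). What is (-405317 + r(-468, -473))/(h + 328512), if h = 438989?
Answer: -948437239/1795952340 ≈ -0.52810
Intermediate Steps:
r(l, L) = 98/l - L/220 (r(l, L) = 98/l + L*(-1/220) = 98/l - L/220)
(-405317 + r(-468, -473))/(h + 328512) = (-405317 + (98/(-468) - 1/220*(-473)))/(438989 + 328512) = (-405317 + (98*(-1/468) + 43/20))/767501 = (-405317 + (-49/234 + 43/20))*(1/767501) = (-405317 + 4541/2340)*(1/767501) = -948437239/2340*1/767501 = -948437239/1795952340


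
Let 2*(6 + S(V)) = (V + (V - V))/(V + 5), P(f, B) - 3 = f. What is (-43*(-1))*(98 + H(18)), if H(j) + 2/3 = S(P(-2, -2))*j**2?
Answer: -234737/3 ≈ -78246.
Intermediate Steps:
P(f, B) = 3 + f
S(V) = -6 + V/(2*(5 + V)) (S(V) = -6 + ((V + (V - V))/(V + 5))/2 = -6 + ((V + 0)/(5 + V))/2 = -6 + (V/(5 + V))/2 = -6 + V/(2*(5 + V)))
H(j) = -2/3 - 71*j**2/12 (H(j) = -2/3 + ((-60 - 11*(3 - 2))/(2*(5 + (3 - 2))))*j**2 = -2/3 + ((-60 - 11*1)/(2*(5 + 1)))*j**2 = -2/3 + ((1/2)*(-60 - 11)/6)*j**2 = -2/3 + ((1/2)*(1/6)*(-71))*j**2 = -2/3 - 71*j**2/12)
(-43*(-1))*(98 + H(18)) = (-43*(-1))*(98 + (-2/3 - 71/12*18**2)) = 43*(98 + (-2/3 - 71/12*324)) = 43*(98 + (-2/3 - 1917)) = 43*(98 - 5753/3) = 43*(-5459/3) = -234737/3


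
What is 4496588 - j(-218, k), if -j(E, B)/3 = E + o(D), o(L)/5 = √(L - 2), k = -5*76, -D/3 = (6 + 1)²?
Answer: 4495934 + 15*I*√149 ≈ 4.4959e+6 + 183.1*I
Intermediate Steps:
D = -147 (D = -3*(6 + 1)² = -3*7² = -3*49 = -147)
k = -380
o(L) = 5*√(-2 + L) (o(L) = 5*√(L - 2) = 5*√(-2 + L))
j(E, B) = -3*E - 15*I*√149 (j(E, B) = -3*(E + 5*√(-2 - 147)) = -3*(E + 5*√(-149)) = -3*(E + 5*(I*√149)) = -3*(E + 5*I*√149) = -3*E - 15*I*√149)
4496588 - j(-218, k) = 4496588 - (-3*(-218) - 15*I*√149) = 4496588 - (654 - 15*I*√149) = 4496588 + (-654 + 15*I*√149) = 4495934 + 15*I*√149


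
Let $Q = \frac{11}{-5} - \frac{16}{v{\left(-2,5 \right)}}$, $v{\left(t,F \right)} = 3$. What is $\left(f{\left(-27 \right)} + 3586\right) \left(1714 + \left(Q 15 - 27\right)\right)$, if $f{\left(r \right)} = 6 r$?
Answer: $5389376$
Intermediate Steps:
$Q = - \frac{113}{15}$ ($Q = \frac{11}{-5} - \frac{16}{3} = 11 \left(- \frac{1}{5}\right) - \frac{16}{3} = - \frac{11}{5} - \frac{16}{3} = - \frac{113}{15} \approx -7.5333$)
$\left(f{\left(-27 \right)} + 3586\right) \left(1714 + \left(Q 15 - 27\right)\right) = \left(6 \left(-27\right) + 3586\right) \left(1714 - 140\right) = \left(-162 + 3586\right) \left(1714 - 140\right) = 3424 \left(1714 - 140\right) = 3424 \cdot 1574 = 5389376$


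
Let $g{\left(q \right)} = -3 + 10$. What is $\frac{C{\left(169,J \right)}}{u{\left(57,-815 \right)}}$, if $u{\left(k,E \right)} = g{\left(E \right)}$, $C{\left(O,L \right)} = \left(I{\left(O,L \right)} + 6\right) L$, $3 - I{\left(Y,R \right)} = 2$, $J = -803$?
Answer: $-803$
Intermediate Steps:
$I{\left(Y,R \right)} = 1$ ($I{\left(Y,R \right)} = 3 - 2 = 1$)
$C{\left(O,L \right)} = 7 L$ ($C{\left(O,L \right)} = \left(1 + 6\right) L = 7 L$)
$g{\left(q \right)} = 7$
$u{\left(k,E \right)} = 7$
$\frac{C{\left(169,J \right)}}{u{\left(57,-815 \right)}} = \frac{7 \left(-803\right)}{7} = \left(-5621\right) \frac{1}{7} = -803$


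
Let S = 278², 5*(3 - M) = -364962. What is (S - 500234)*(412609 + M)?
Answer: -205386380980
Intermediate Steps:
M = 364977/5 (M = 3 - ⅕*(-364962) = 3 + 364962/5 = 364977/5 ≈ 72995.)
S = 77284
(S - 500234)*(412609 + M) = (77284 - 500234)*(412609 + 364977/5) = -422950*2428022/5 = -205386380980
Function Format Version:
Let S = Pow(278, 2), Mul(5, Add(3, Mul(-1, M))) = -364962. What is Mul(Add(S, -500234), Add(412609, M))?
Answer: -205386380980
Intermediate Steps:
M = Rational(364977, 5) (M = Add(3, Mul(Rational(-1, 5), -364962)) = Add(3, Rational(364962, 5)) = Rational(364977, 5) ≈ 72995.)
S = 77284
Mul(Add(S, -500234), Add(412609, M)) = Mul(Add(77284, -500234), Add(412609, Rational(364977, 5))) = Mul(-422950, Rational(2428022, 5)) = -205386380980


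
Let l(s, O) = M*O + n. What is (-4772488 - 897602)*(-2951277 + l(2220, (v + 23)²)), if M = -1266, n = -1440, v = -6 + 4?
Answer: 19907816402070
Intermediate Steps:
v = -2
l(s, O) = -1440 - 1266*O (l(s, O) = -1266*O - 1440 = -1440 - 1266*O)
(-4772488 - 897602)*(-2951277 + l(2220, (v + 23)²)) = (-4772488 - 897602)*(-2951277 + (-1440 - 1266*(-2 + 23)²)) = -5670090*(-2951277 + (-1440 - 1266*21²)) = -5670090*(-2951277 + (-1440 - 1266*441)) = -5670090*(-2951277 + (-1440 - 558306)) = -5670090*(-2951277 - 559746) = -5670090*(-3511023) = 19907816402070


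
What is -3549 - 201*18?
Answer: -7167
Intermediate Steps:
-3549 - 201*18 = -3549 - 3618 = -7167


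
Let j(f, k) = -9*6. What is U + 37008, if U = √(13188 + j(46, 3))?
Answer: 37008 + √13134 ≈ 37123.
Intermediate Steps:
j(f, k) = -54
U = √13134 (U = √(13188 - 54) = √13134 ≈ 114.60)
U + 37008 = √13134 + 37008 = 37008 + √13134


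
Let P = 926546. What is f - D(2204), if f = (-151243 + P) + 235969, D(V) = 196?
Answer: 1011076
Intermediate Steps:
f = 1011272 (f = (-151243 + 926546) + 235969 = 775303 + 235969 = 1011272)
f - D(2204) = 1011272 - 1*196 = 1011272 - 196 = 1011076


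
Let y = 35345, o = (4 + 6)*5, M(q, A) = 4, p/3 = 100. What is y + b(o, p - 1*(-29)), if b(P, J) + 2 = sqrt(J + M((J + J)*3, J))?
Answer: 35343 + 3*sqrt(37) ≈ 35361.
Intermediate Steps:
p = 300 (p = 3*100 = 300)
o = 50 (o = 10*5 = 50)
b(P, J) = -2 + sqrt(4 + J) (b(P, J) = -2 + sqrt(J + 4) = -2 + sqrt(4 + J))
y + b(o, p - 1*(-29)) = 35345 + (-2 + sqrt(4 + (300 - 1*(-29)))) = 35345 + (-2 + sqrt(4 + (300 + 29))) = 35345 + (-2 + sqrt(4 + 329)) = 35345 + (-2 + sqrt(333)) = 35345 + (-2 + 3*sqrt(37)) = 35343 + 3*sqrt(37)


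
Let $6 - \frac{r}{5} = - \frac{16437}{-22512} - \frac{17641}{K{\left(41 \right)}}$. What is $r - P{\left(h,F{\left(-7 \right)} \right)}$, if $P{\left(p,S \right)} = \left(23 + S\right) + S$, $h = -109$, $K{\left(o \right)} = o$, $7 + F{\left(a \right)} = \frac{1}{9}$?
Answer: $\frac{6004437293}{2768976} \approx 2168.5$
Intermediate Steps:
$F{\left(a \right)} = - \frac{62}{9}$ ($F{\left(a \right)} = -7 + \frac{1}{9} = - \frac{62}{9}$)
$r = \frac{669997045}{307664}$ ($r = 30 - 5 \left(- \frac{16437}{-22512} - \frac{17641}{41}\right) = 30 - 5 \left(\left(-16437\right) \left(- \frac{1}{22512}\right) - \frac{17641}{41}\right) = 30 - 5 \left(\frac{5479}{7504} - \frac{17641}{41}\right) = 30 - - \frac{660767125}{307664} = 30 + \frac{660767125}{307664} = \frac{669997045}{307664} \approx 2177.7$)
$P{\left(p,S \right)} = 23 + 2 S$
$r - P{\left(h,F{\left(-7 \right)} \right)} = \frac{669997045}{307664} - \left(23 + 2 \left(- \frac{62}{9}\right)\right) = \frac{669997045}{307664} - \left(23 - \frac{124}{9}\right) = \frac{669997045}{307664} - \frac{83}{9} = \frac{6004437293}{2768976}$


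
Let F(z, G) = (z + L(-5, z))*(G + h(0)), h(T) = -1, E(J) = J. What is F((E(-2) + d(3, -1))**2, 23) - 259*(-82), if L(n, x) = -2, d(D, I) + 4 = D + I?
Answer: 21546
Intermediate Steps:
d(D, I) = -4 + D + I (d(D, I) = -4 + (D + I) = -4 + D + I)
F(z, G) = (-1 + G)*(-2 + z) (F(z, G) = (z - 2)*(G - 1) = (-2 + z)*(-1 + G) = (-1 + G)*(-2 + z))
F((E(-2) + d(3, -1))**2, 23) - 259*(-82) = (2 - (-2 + (-4 + 3 - 1))**2 - 2*23 + 23*(-2 + (-4 + 3 - 1))**2) - 259*(-82) = (2 - (-2 - 2)**2 - 46 + 23*(-2 - 2)**2) + 21238 = (2 - 1*(-4)**2 - 46 + 23*(-4)**2) + 21238 = (2 - 1*16 - 46 + 23*16) + 21238 = (2 - 16 - 46 + 368) + 21238 = 308 + 21238 = 21546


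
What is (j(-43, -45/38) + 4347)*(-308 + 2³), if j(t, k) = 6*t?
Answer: -1226700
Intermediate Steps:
(j(-43, -45/38) + 4347)*(-308 + 2³) = (6*(-43) + 4347)*(-308 + 2³) = (-258 + 4347)*(-308 + 8) = 4089*(-300) = -1226700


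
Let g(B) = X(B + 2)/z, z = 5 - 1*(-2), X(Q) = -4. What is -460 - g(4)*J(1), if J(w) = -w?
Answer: -3224/7 ≈ -460.57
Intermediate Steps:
z = 7 (z = 5 + 2 = 7)
g(B) = -4/7
-460 - g(4)*J(1) = -460 - (-4)*(-1*1)/7 = -460 - (-4)*(-1)/7 = -460 - 1*4/7 = -460 - 4/7 = -3224/7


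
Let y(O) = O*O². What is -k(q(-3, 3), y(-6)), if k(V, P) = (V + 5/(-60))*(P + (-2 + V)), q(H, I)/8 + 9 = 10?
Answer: 3325/2 ≈ 1662.5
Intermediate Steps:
q(H, I) = 8 (q(H, I) = -72 + 8*10 = -72 + 80 = 8)
y(O) = O³
k(V, P) = (-1/12 + V)*(-2 + P + V) (k(V, P) = (V + 5*(-1/60))*(-2 + P + V) = (V - 1/12)*(-2 + P + V) = (-1/12 + V)*(-2 + P + V))
-k(q(-3, 3), y(-6)) = -(⅙ + 8² - 25/12*8 - 1/12*(-6)³ + (-6)³*8) = -(⅙ + 64 - 50/3 - 1/12*(-216) - 216*8) = -(⅙ + 64 - 50/3 + 18 - 1728) = -1*(-3325/2) = 3325/2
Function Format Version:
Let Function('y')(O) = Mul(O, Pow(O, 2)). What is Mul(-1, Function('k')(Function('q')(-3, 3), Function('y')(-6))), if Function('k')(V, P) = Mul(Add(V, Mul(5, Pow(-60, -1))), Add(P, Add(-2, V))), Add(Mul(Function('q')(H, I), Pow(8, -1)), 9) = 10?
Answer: Rational(3325, 2) ≈ 1662.5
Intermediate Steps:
Function('q')(H, I) = 8 (Function('q')(H, I) = Add(-72, Mul(8, 10)) = Add(-72, 80) = 8)
Function('y')(O) = Pow(O, 3)
Function('k')(V, P) = Mul(Add(Rational(-1, 12), V), Add(-2, P, V)) (Function('k')(V, P) = Mul(Add(V, Mul(5, Rational(-1, 60))), Add(-2, P, V)) = Mul(Add(V, Rational(-1, 12)), Add(-2, P, V)) = Mul(Add(Rational(-1, 12), V), Add(-2, P, V)))
Mul(-1, Function('k')(Function('q')(-3, 3), Function('y')(-6))) = Mul(-1, Add(Rational(1, 6), Pow(8, 2), Mul(Rational(-25, 12), 8), Mul(Rational(-1, 12), Pow(-6, 3)), Mul(Pow(-6, 3), 8))) = Mul(-1, Add(Rational(1, 6), 64, Rational(-50, 3), Mul(Rational(-1, 12), -216), Mul(-216, 8))) = Mul(-1, Add(Rational(1, 6), 64, Rational(-50, 3), 18, -1728)) = Mul(-1, Rational(-3325, 2)) = Rational(3325, 2)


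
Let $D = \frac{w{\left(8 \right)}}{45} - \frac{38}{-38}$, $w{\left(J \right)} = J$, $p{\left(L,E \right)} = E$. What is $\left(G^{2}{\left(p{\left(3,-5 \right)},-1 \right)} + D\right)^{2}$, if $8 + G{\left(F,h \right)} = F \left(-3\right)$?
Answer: $\frac{5098564}{2025} \approx 2517.8$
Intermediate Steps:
$G{\left(F,h \right)} = -8 - 3 F$ ($G{\left(F,h \right)} = -8 + F \left(-3\right) = -8 - 3 F$)
$D = \frac{53}{45}$ ($D = \frac{8}{45} - \frac{38}{-38} = 8 \cdot \frac{1}{45} - -1 = \frac{8}{45} + 1 = \frac{53}{45} \approx 1.1778$)
$\left(G^{2}{\left(p{\left(3,-5 \right)},-1 \right)} + D\right)^{2} = \left(\left(-8 - -15\right)^{2} + \frac{53}{45}\right)^{2} = \left(\left(-8 + 15\right)^{2} + \frac{53}{45}\right)^{2} = \left(7^{2} + \frac{53}{45}\right)^{2} = \left(49 + \frac{53}{45}\right)^{2} = \left(\frac{2258}{45}\right)^{2} = \frac{5098564}{2025}$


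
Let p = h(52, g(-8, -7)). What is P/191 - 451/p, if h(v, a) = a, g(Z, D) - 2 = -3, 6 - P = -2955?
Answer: 89102/191 ≈ 466.50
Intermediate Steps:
P = 2961 (P = 6 - 1*(-2955) = 6 + 2955 = 2961)
g(Z, D) = -1 (g(Z, D) = 2 - 3 = -1)
p = -1
P/191 - 451/p = 2961/191 - 451/(-1) = 2961*(1/191) - 451*(-1) = 2961/191 + 451 = 89102/191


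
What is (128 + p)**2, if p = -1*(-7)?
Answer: 18225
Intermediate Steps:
p = 7
(128 + p)**2 = (128 + 7)**2 = 135**2 = 18225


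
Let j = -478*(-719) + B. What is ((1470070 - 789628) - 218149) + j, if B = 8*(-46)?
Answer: 805607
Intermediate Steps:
B = -368
j = 343314 (j = -478*(-719) - 368 = 343682 - 368 = 343314)
((1470070 - 789628) - 218149) + j = ((1470070 - 789628) - 218149) + 343314 = (680442 - 218149) + 343314 = 462293 + 343314 = 805607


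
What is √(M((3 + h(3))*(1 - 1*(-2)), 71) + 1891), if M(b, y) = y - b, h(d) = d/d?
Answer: 5*√78 ≈ 44.159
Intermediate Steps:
h(d) = 1
√(M((3 + h(3))*(1 - 1*(-2)), 71) + 1891) = √((71 - (3 + 1)*(1 - 1*(-2))) + 1891) = √((71 - 4*(1 + 2)) + 1891) = √((71 - 4*3) + 1891) = √((71 - 1*12) + 1891) = √((71 - 12) + 1891) = √(59 + 1891) = √1950 = 5*√78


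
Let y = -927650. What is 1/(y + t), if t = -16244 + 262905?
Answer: -1/680989 ≈ -1.4685e-6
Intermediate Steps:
t = 246661
1/(y + t) = 1/(-927650 + 246661) = 1/(-680989) = -1/680989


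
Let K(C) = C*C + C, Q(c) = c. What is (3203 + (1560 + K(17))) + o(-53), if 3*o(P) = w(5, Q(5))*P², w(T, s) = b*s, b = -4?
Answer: -40973/3 ≈ -13658.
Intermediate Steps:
K(C) = C + C² (K(C) = C² + C = C + C²)
w(T, s) = -4*s
o(P) = -20*P²/3 (o(P) = ((-4*5)*P²)/3 = (-20*P²)/3 = -20*P²/3)
(3203 + (1560 + K(17))) + o(-53) = (3203 + (1560 + 17*(1 + 17))) - 20/3*(-53)² = (3203 + (1560 + 17*18)) - 20/3*2809 = (3203 + (1560 + 306)) - 56180/3 = (3203 + 1866) - 56180/3 = 5069 - 56180/3 = -40973/3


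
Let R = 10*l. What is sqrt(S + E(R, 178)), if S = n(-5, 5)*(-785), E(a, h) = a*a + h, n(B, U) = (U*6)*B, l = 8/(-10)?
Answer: 14*sqrt(602) ≈ 343.50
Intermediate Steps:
l = -4/5 (l = 8*(-1/10) = -4/5 ≈ -0.80000)
n(B, U) = 6*B*U (n(B, U) = (6*U)*B = 6*B*U)
R = -8 (R = 10*(-4/5) = -8)
E(a, h) = h + a**2 (E(a, h) = a**2 + h = h + a**2)
S = 117750 (S = (6*(-5)*5)*(-785) = -150*(-785) = 117750)
sqrt(S + E(R, 178)) = sqrt(117750 + (178 + (-8)**2)) = sqrt(117750 + (178 + 64)) = sqrt(117750 + 242) = sqrt(117992) = 14*sqrt(602)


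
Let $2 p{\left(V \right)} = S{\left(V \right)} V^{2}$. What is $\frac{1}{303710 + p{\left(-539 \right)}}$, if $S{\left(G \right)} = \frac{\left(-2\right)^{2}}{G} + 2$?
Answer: $\frac{1}{593153} \approx 1.6859 \cdot 10^{-6}$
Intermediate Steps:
$S{\left(G \right)} = 2 + \frac{4}{G}$ ($S{\left(G \right)} = \frac{4}{G} + 2 = 2 + \frac{4}{G}$)
$p{\left(V \right)} = \frac{V^{2} \left(2 + \frac{4}{V}\right)}{2}$ ($p{\left(V \right)} = \frac{\left(2 + \frac{4}{V}\right) V^{2}}{2} = \frac{V^{2} \left(2 + \frac{4}{V}\right)}{2}$)
$\frac{1}{303710 + p{\left(-539 \right)}} = \frac{1}{303710 - 539 \left(2 - 539\right)} = \frac{1}{303710 - -289443} = \frac{1}{303710 + 289443} = \frac{1}{593153}$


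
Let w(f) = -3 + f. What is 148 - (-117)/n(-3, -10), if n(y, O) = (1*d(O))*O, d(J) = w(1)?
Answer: 3077/20 ≈ 153.85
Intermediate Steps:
d(J) = -2 (d(J) = -3 + 1 = -2)
n(y, O) = -2*O (n(y, O) = (1*(-2))*O = -2*O)
148 - (-117)/n(-3, -10) = 148 - (-117)/((-2*(-10))) = 148 - (-117)/20 = 148 - 3*(-39/20) = 148 + 117/20 = 3077/20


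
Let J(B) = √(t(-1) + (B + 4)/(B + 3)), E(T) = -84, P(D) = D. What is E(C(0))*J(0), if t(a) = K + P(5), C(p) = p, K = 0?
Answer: -28*√57 ≈ -211.40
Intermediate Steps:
t(a) = 5 (t(a) = 0 + 5 = 5)
J(B) = √(5 + (4 + B)/(3 + B)) (J(B) = √(5 + (B + 4)/(B + 3)) = √(5 + (4 + B)/(3 + B)))
E(C(0))*J(0) = -84*√(19 + 6*0)/√(3 + 0) = -84*√3*√(19 + 0)/3 = -84*√57/3 = -28*√57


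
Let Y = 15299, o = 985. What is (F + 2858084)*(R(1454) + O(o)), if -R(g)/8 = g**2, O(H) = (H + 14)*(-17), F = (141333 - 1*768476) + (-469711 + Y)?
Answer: -30076477858919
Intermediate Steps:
F = -1081555 (F = (141333 - 1*768476) + (-469711 + 15299) = (141333 - 768476) - 454412 = -627143 - 454412 = -1081555)
O(H) = -238 - 17*H (O(H) = (14 + H)*(-17) = -238 - 17*H)
R(g) = -8*g**2
(F + 2858084)*(R(1454) + O(o)) = (-1081555 + 2858084)*(-8*1454**2 + (-238 - 17*985)) = 1776529*(-8*2114116 + (-238 - 16745)) = 1776529*(-16912928 - 16983) = 1776529*(-16929911) = -30076477858919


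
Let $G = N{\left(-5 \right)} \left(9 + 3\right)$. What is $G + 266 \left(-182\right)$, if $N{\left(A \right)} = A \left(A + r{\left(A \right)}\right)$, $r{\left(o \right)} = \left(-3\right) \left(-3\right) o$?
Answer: $-45412$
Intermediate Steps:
$r{\left(o \right)} = 9 o$
$N{\left(A \right)} = 10 A^{2}$ ($N{\left(A \right)} = A \left(A + 9 A\right) = A 10 A = 10 A^{2}$)
$G = 3000$ ($G = 10 \left(-5\right)^{2} \left(9 + 3\right) = 10 \cdot 25 \cdot 12 = 250 \cdot 12 = 3000$)
$G + 266 \left(-182\right) = 3000 + 266 \left(-182\right) = 3000 - 48412 = -45412$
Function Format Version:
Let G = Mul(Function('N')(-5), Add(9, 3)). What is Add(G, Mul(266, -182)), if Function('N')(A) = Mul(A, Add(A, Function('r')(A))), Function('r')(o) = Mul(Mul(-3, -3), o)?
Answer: -45412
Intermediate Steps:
Function('r')(o) = Mul(9, o)
Function('N')(A) = Mul(10, Pow(A, 2)) (Function('N')(A) = Mul(A, Add(A, Mul(9, A))) = Mul(A, Mul(10, A)) = Mul(10, Pow(A, 2)))
G = 3000 (G = Mul(Mul(10, Pow(-5, 2)), Add(9, 3)) = Mul(Mul(10, 25), 12) = Mul(250, 12) = 3000)
Add(G, Mul(266, -182)) = Add(3000, Mul(266, -182)) = Add(3000, -48412) = -45412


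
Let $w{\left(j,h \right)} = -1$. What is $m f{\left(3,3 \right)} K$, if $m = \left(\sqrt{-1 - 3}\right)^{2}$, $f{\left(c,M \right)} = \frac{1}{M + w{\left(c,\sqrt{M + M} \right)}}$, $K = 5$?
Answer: $-10$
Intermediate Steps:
$f{\left(c,M \right)} = \frac{1}{-1 + M}$ ($f{\left(c,M \right)} = \frac{1}{M - 1} = \frac{1}{-1 + M}$)
$m = -4$ ($m = \left(\sqrt{-4}\right)^{2} = \left(2 i\right)^{2} = -4$)
$m f{\left(3,3 \right)} K = - \frac{4}{-1 + 3} \cdot 5 = - \frac{4}{2} \cdot 5 = \left(-4\right) \frac{1}{2} \cdot 5 = \left(-2\right) 5 = -10$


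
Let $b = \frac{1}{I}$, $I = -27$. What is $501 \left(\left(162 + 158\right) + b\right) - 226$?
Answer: $\frac{1440679}{9} \approx 1.6008 \cdot 10^{5}$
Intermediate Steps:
$b = - \frac{1}{27}$ ($b = \frac{1}{-27} = - \frac{1}{27} \approx -0.037037$)
$501 \left(\left(162 + 158\right) + b\right) - 226 = 501 \left(\left(162 + 158\right) - \frac{1}{27}\right) - 226 = 501 \left(320 - \frac{1}{27}\right) - 226 = 501 \cdot \frac{8639}{27} - 226 = \frac{1442713}{9} - 226 = \frac{1440679}{9}$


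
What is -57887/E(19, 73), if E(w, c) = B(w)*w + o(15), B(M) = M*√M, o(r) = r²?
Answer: 13024575/2425474 - 20897207*√19/2425474 ≈ -32.185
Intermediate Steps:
B(M) = M^(3/2)
E(w, c) = 225 + w^(5/2) (E(w, c) = w^(3/2)*w + 15² = w^(5/2) + 225 = 225 + w^(5/2))
-57887/E(19, 73) = -57887/(225 + 19^(5/2)) = -57887/(225 + 361*√19)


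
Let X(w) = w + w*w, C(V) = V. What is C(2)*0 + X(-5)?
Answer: 20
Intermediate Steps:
X(w) = w + w²
C(2)*0 + X(-5) = 2*0 - 5*(1 - 5) = 0 - 5*(-4) = 0 + 20 = 20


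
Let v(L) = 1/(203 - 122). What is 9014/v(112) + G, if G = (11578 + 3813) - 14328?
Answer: 731197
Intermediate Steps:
v(L) = 1/81
G = 1063 (G = 15391 - 14328 = 1063)
9014/v(112) + G = 9014/(1/81) + 1063 = 9014*81 + 1063 = 730134 + 1063 = 731197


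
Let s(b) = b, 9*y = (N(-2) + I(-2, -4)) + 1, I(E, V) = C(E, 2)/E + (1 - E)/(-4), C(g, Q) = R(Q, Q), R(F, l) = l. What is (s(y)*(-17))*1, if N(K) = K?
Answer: 187/36 ≈ 5.1944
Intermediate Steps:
C(g, Q) = Q
I(E, V) = -¼ + 2/E + E/4 (I(E, V) = 2/E + (1 - E)/(-4) = 2/E + (1 - E)*(-¼) = 2/E + (-¼ + E/4) = -¼ + 2/E + E/4)
y = -11/36 (y = ((-2 + (¼)*(8 - 2*(-1 - 2))/(-2)) + 1)/9 = ((-2 + (¼)*(-½)*(8 - 2*(-3))) + 1)/9 = ((-2 + (¼)*(-½)*(8 + 6)) + 1)/9 = ((-2 + (¼)*(-½)*14) + 1)/9 = ((-2 - 7/4) + 1)/9 = (-15/4 + 1)/9 = (⅑)*(-11/4) = -11/36 ≈ -0.30556)
(s(y)*(-17))*1 = -11/36*(-17)*1 = (187/36)*1 = 187/36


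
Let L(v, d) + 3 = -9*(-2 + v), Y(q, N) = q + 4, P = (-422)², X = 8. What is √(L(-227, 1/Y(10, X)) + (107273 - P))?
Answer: I*√68753 ≈ 262.21*I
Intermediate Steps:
P = 178084
Y(q, N) = 4 + q
L(v, d) = 15 - 9*v (L(v, d) = -3 - 9*(-2 + v) = -3 + (18 - 9*v) = 15 - 9*v)
√(L(-227, 1/Y(10, X)) + (107273 - P)) = √((15 - 9*(-227)) + (107273 - 1*178084)) = √((15 + 2043) + (107273 - 178084)) = √(2058 - 70811) = √(-68753) = I*√68753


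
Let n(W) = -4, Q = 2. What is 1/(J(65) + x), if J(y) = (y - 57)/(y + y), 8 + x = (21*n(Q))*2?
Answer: -65/11436 ≈ -0.0056838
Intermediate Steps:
x = -176 (x = -8 + (21*(-4))*2 = -8 - 84*2 = -8 - 168 = -176)
J(y) = (-57 + y)/(2*y) (J(y) = (-57 + y)/((2*y)) = (-57 + y)*(1/(2*y)) = (-57 + y)/(2*y))
1/(J(65) + x) = 1/((½)*(-57 + 65)/65 - 176) = 1/((½)*(1/65)*8 - 176) = 1/(4/65 - 176) = 1/(-11436/65) = -65/11436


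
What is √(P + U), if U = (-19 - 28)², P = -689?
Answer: 4*√95 ≈ 38.987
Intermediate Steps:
U = 2209 (U = (-47)² = 2209)
√(P + U) = √(-689 + 2209) = √1520 = 4*√95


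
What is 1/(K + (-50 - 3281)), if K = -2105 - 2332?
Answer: -1/7768 ≈ -0.00012873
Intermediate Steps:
K = -4437
1/(K + (-50 - 3281)) = 1/(-4437 + (-50 - 3281)) = 1/(-4437 - 3331) = 1/(-7768) = -1/7768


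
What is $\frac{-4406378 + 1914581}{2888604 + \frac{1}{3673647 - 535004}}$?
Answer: $- \frac{1117265887353}{1295185246339} \approx -0.86263$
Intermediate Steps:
$\frac{-4406378 + 1914581}{2888604 + \frac{1}{3673647 - 535004}} = - \frac{2491797}{2888604 + \frac{1}{3138643}} = - \frac{2491797}{\frac{9066296724373}{3138643}} = \left(-2491797\right) \frac{3138643}{9066296724373} = - \frac{1117265887353}{1295185246339}$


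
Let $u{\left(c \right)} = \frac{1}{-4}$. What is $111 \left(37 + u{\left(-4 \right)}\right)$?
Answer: $\frac{16317}{4} \approx 4079.3$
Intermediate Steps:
$u{\left(c \right)} = - \frac{1}{4}$
$111 \left(37 + u{\left(-4 \right)}\right) = 111 \left(37 - \frac{1}{4}\right) = 111 \cdot \frac{147}{4} = \frac{16317}{4}$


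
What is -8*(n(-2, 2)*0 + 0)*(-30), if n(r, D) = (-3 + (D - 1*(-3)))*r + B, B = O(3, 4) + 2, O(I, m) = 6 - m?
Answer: 0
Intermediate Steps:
B = 4 (B = (6 - 1*4) + 2 = (6 - 4) + 2 = 2 + 2 = 4)
n(r, D) = 4 + D*r (n(r, D) = (-3 + (D - 1*(-3)))*r + 4 = (-3 + (D + 3))*r + 4 = (-3 + (3 + D))*r + 4 = D*r + 4 = 4 + D*r)
-8*(n(-2, 2)*0 + 0)*(-30) = -8*((4 + 2*(-2))*0 + 0)*(-30) = -8*((4 - 4)*0 + 0)*(-30) = -8*(0*0 + 0)*(-30) = -8*(0 + 0)*(-30) = -8*0*(-30) = 0*(-30) = 0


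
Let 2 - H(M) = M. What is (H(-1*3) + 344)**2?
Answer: 121801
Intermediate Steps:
H(M) = 2 - M
(H(-1*3) + 344)**2 = ((2 - (-1)*3) + 344)**2 = ((2 - 1*(-3)) + 344)**2 = ((2 + 3) + 344)**2 = (5 + 344)**2 = 349**2 = 121801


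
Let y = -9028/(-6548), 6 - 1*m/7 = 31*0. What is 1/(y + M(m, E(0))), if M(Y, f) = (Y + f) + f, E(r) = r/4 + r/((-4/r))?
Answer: 1637/71011 ≈ 0.023053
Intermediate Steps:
E(r) = -r**2/4 + r/4 (E(r) = r*(1/4) + r*(-r/4) = r/4 - r**2/4 = -r**2/4 + r/4)
m = 42 (m = 42 - 217*0 = 42 - 7*0 = 42 + 0 = 42)
M(Y, f) = Y + 2*f
y = 2257/1637 (y = -9028*(-1/6548) = 2257/1637 ≈ 1.3787)
1/(y + M(m, E(0))) = 1/(2257/1637 + (42 + 2*((1/4)*0*(1 - 1*0)))) = 1/(2257/1637 + (42 + 2*((1/4)*0*(1 + 0)))) = 1/(2257/1637 + (42 + 2*((1/4)*0*1))) = 1/(2257/1637 + (42 + 2*0)) = 1/(2257/1637 + (42 + 0)) = 1/(2257/1637 + 42) = 1/(71011/1637) = 1637/71011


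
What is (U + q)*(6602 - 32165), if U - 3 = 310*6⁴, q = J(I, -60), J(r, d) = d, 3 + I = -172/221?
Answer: -10268733789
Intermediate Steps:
I = -835/221 (I = -3 - 172/221 = -835/221 ≈ -3.7783)
q = -60
U = 401763 (U = 3 + 310*6⁴ = 3 + 310*1296 = 3 + 401760 = 401763)
(U + q)*(6602 - 32165) = (401763 - 60)*(6602 - 32165) = 401703*(-25563) = -10268733789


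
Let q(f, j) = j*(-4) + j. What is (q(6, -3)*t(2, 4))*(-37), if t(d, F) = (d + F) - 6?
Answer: 0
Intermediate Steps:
t(d, F) = -6 + F + d (t(d, F) = (F + d) - 6 = -6 + F + d)
q(f, j) = -3*j (q(f, j) = -4*j + j = -3*j)
(q(6, -3)*t(2, 4))*(-37) = ((-3*(-3))*(-6 + 4 + 2))*(-37) = (9*0)*(-37) = 0*(-37) = 0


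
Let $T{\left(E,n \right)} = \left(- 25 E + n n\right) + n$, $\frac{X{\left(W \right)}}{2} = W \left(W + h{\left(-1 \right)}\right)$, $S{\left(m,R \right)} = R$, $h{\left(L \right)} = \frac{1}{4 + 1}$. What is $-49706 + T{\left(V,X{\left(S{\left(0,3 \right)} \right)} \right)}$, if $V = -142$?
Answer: $- \frac{1144204}{25} \approx -45768.0$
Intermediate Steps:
$h{\left(L \right)} = \frac{1}{5}$
$X{\left(W \right)} = 2 W \left(\frac{1}{5} + W\right)$ ($X{\left(W \right)} = 2 W \left(W + \frac{1}{5}\right) = 2 W \left(\frac{1}{5} + W\right)$)
$T{\left(E,n \right)} = n + n^{2} - 25 E$ ($T{\left(E,n \right)} = \left(- 25 E + n^{2}\right) + n = \left(n^{2} - 25 E\right) + n = n + n^{2} - 25 E$)
$-49706 + T{\left(V,X{\left(S{\left(0,3 \right)} \right)} \right)} = -49706 + \left(\frac{2}{5} \cdot 3 \left(1 + 5 \cdot 3\right) + \left(\frac{2}{5} \cdot 3 \left(1 + 5 \cdot 3\right)\right)^{2} - -3550\right) = -49706 + \left(\frac{2}{5} \cdot 3 \left(1 + 15\right) + \left(\frac{2}{5} \cdot 3 \left(1 + 15\right)\right)^{2} + 3550\right) = -49706 + \left(\frac{2}{5} \cdot 3 \cdot 16 + \left(\frac{2}{5} \cdot 3 \cdot 16\right)^{2} + 3550\right) = -49706 + \left(\frac{96}{5} + \left(\frac{96}{5}\right)^{2} + 3550\right) = -49706 + \left(\frac{96}{5} + \frac{9216}{25} + 3550\right) = -49706 + \frac{98446}{25} = - \frac{1144204}{25}$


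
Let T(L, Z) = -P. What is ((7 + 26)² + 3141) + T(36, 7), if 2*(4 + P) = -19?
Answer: 8487/2 ≈ 4243.5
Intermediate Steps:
P = -27/2 (P = -4 + (½)*(-19) = -4 - 19/2 = -27/2 ≈ -13.500)
T(L, Z) = 27/2 (T(L, Z) = -1*(-27/2) = 27/2)
((7 + 26)² + 3141) + T(36, 7) = ((7 + 26)² + 3141) + 27/2 = (33² + 3141) + 27/2 = (1089 + 3141) + 27/2 = 4230 + 27/2 = 8487/2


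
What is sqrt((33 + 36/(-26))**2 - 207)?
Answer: 3*sqrt(14882)/13 ≈ 28.152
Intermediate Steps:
sqrt((33 + 36/(-26))**2 - 207) = sqrt((33 + 36*(-1/26))**2 - 207) = sqrt((33 - 18/13)**2 - 207) = sqrt((411/13)**2 - 207) = sqrt(168921/169 - 207) = sqrt(133938/169) = 3*sqrt(14882)/13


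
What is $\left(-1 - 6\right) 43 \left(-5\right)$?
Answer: $1505$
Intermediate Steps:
$\left(-1 - 6\right) 43 \left(-5\right) = \left(-7\right) 43 \left(-5\right) = \left(-301\right) \left(-5\right) = 1505$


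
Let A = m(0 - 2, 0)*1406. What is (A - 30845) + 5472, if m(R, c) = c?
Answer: -25373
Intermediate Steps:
A = 0 (A = 0*1406 = 0)
(A - 30845) + 5472 = (0 - 30845) + 5472 = -30845 + 5472 = -25373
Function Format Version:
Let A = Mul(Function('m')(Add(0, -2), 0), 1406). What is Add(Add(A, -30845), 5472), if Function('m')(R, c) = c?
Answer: -25373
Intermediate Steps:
A = 0 (A = Mul(0, 1406) = 0)
Add(Add(A, -30845), 5472) = Add(Add(0, -30845), 5472) = Add(-30845, 5472) = -25373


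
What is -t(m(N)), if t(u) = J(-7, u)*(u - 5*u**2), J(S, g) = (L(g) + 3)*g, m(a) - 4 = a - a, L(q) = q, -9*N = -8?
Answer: 2128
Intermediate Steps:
N = 8/9 (N = -1/9*(-8) = 8/9 ≈ 0.88889)
m(a) = 4 (m(a) = 4 + (a - a) = 4 + 0 = 4)
J(S, g) = g*(3 + g) (J(S, g) = (g + 3)*g = (3 + g)*g = g*(3 + g))
t(u) = u*(3 + u)*(u - 5*u**2) (t(u) = (u*(3 + u))*(u - 5*u**2) = u*(3 + u)*(u - 5*u**2))
-t(m(N)) = -(-1)*4**2*(-1 + 5*4)*(3 + 4) = -(-1)*16*(-1 + 20)*7 = -(-1)*16*19*7 = -1*(-2128) = 2128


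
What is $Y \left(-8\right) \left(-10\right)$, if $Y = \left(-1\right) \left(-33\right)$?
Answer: $2640$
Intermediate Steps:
$Y = 33$
$Y \left(-8\right) \left(-10\right) = 33 \left(-8\right) \left(-10\right) = \left(-264\right) \left(-10\right) = 2640$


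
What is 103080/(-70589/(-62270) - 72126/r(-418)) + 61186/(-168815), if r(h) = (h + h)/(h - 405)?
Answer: -141504970064502802/77998214466472955 ≈ -1.8142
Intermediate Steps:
r(h) = 2*h/(-405 + h) (r(h) = (2*h)/(-405 + h) = 2*h/(-405 + h))
103080/(-70589/(-62270) - 72126/r(-418)) + 61186/(-168815) = 103080/(-70589/(-62270) - 72126/(2*(-418)/(-405 - 418))) + 61186/(-168815) = 103080/(-70589*(-1/62270) - 72126/(2*(-418)/(-823))) + 61186*(-1/168815) = 103080/(70589/62270 - 72126/(2*(-418)*(-1/823))) - 61186/168815 = 103080/(70589/62270 - 72126/836/823) - 61186/168815 = 103080/(70589/62270 - 72126*823/836) - 61186/168815 = 103080/(70589/62270 - 29679849/418) - 61186/168815 = 103080/(-462033672757/6507215) - 61186/168815 = 103080*(-6507215/462033672757) - 61186/168815 = -670763722200/462033672757 - 61186/168815 = -141504970064502802/77998214466472955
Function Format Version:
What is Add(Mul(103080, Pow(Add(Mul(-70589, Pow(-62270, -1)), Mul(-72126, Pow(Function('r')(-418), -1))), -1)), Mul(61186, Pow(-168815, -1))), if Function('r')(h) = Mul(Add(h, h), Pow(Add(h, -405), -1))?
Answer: Rational(-141504970064502802, 77998214466472955) ≈ -1.8142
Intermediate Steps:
Function('r')(h) = Mul(2, h, Pow(Add(-405, h), -1)) (Function('r')(h) = Mul(Mul(2, h), Pow(Add(-405, h), -1)) = Mul(2, h, Pow(Add(-405, h), -1)))
Add(Mul(103080, Pow(Add(Mul(-70589, Pow(-62270, -1)), Mul(-72126, Pow(Function('r')(-418), -1))), -1)), Mul(61186, Pow(-168815, -1))) = Add(Mul(103080, Pow(Add(Mul(-70589, Pow(-62270, -1)), Mul(-72126, Pow(Mul(2, -418, Pow(Add(-405, -418), -1)), -1))), -1)), Mul(61186, Pow(-168815, -1))) = Add(Mul(103080, Pow(Add(Mul(-70589, Rational(-1, 62270)), Mul(-72126, Pow(Mul(2, -418, Pow(-823, -1)), -1))), -1)), Mul(61186, Rational(-1, 168815))) = Add(Mul(103080, Pow(Add(Rational(70589, 62270), Mul(-72126, Pow(Mul(2, -418, Rational(-1, 823)), -1))), -1)), Rational(-61186, 168815)) = Add(Mul(103080, Pow(Add(Rational(70589, 62270), Mul(-72126, Pow(Rational(836, 823), -1))), -1)), Rational(-61186, 168815)) = Add(Mul(103080, Pow(Add(Rational(70589, 62270), Mul(-72126, Rational(823, 836))), -1)), Rational(-61186, 168815)) = Add(Mul(103080, Pow(Add(Rational(70589, 62270), Rational(-29679849, 418)), -1)), Rational(-61186, 168815)) = Add(Mul(103080, Pow(Rational(-462033672757, 6507215), -1)), Rational(-61186, 168815)) = Add(Mul(103080, Rational(-6507215, 462033672757)), Rational(-61186, 168815)) = Add(Rational(-670763722200, 462033672757), Rational(-61186, 168815)) = Rational(-141504970064502802, 77998214466472955)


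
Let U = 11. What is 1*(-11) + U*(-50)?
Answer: -561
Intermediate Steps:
1*(-11) + U*(-50) = 1*(-11) + 11*(-50) = -11 - 550 = -561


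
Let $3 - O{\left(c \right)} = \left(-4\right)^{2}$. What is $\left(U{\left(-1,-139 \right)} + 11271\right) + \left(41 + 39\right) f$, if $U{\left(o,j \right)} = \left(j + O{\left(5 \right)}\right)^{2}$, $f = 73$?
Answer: $40215$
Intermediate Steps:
$O{\left(c \right)} = -13$ ($O{\left(c \right)} = 3 - \left(-4\right)^{2} = 3 - 16 = -13$)
$U{\left(o,j \right)} = \left(-13 + j\right)^{2}$ ($U{\left(o,j \right)} = \left(j - 13\right)^{2} = \left(-13 + j\right)^{2}$)
$\left(U{\left(-1,-139 \right)} + 11271\right) + \left(41 + 39\right) f = \left(\left(-13 - 139\right)^{2} + 11271\right) + \left(41 + 39\right) 73 = \left(\left(-152\right)^{2} + 11271\right) + 80 \cdot 73 = \left(23104 + 11271\right) + 5840 = 34375 + 5840 = 40215$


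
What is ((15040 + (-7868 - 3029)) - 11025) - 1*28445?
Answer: -35327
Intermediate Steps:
((15040 + (-7868 - 3029)) - 11025) - 1*28445 = ((15040 - 10897) - 11025) - 28445 = (4143 - 11025) - 28445 = -6882 - 28445 = -35327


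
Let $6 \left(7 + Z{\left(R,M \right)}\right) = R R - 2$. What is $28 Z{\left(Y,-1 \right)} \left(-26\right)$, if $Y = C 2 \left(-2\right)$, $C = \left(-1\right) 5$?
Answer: $- \frac{129584}{3} \approx -43195.0$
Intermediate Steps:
$C = -5$
$Y = 20$ ($Y = \left(-5\right) 2 \left(-2\right) = \left(-10\right) \left(-2\right) = 20$)
$Z{\left(R,M \right)} = - \frac{22}{3} + \frac{R^{2}}{6}$ ($Z{\left(R,M \right)} = -7 + \frac{R R - 2}{6} = -7 + \frac{R^{2} - 2}{6} = -7 + \frac{-2 + R^{2}}{6} = -7 + \left(- \frac{1}{3} + \frac{R^{2}}{6}\right) = - \frac{22}{3} + \frac{R^{2}}{6}$)
$28 Z{\left(Y,-1 \right)} \left(-26\right) = 28 \left(- \frac{22}{3} + \frac{20^{2}}{6}\right) \left(-26\right) = 28 \left(- \frac{22}{3} + \frac{1}{6} \cdot 400\right) \left(-26\right) = 28 \left(- \frac{22}{3} + \frac{200}{3}\right) \left(-26\right) = 28 \cdot \frac{178}{3} \left(-26\right) = \frac{4984}{3} \left(-26\right) = - \frac{129584}{3}$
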